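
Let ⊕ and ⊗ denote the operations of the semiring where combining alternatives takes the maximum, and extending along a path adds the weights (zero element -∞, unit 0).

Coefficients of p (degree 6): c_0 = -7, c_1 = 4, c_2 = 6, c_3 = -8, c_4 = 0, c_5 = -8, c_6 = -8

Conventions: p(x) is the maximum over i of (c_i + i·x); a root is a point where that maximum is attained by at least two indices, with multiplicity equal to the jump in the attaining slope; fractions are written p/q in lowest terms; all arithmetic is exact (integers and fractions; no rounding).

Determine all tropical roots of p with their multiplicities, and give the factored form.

hull edge (i=0, c=-7) to (i=1, c=4): slope 11, span 1
hull edge (i=1, c=4) to (i=2, c=6): slope 2, span 1
hull edge (i=2, c=6) to (i=4, c=0): slope -3, span 2
hull edge (i=4, c=0) to (i=6, c=-8): slope -4, span 2
Factored form: p(x) = -8 ⊗ (x ⊕ (-11)) ⊗ (x ⊕ (-2)) ⊗ (x ⊕ 3) ⊗ (x ⊕ 3) ⊗ (x ⊕ 4) ⊗ (x ⊕ 4)
Answer: roots = -11 (mult 1), -2 (mult 1), 3 (mult 2), 4 (mult 2)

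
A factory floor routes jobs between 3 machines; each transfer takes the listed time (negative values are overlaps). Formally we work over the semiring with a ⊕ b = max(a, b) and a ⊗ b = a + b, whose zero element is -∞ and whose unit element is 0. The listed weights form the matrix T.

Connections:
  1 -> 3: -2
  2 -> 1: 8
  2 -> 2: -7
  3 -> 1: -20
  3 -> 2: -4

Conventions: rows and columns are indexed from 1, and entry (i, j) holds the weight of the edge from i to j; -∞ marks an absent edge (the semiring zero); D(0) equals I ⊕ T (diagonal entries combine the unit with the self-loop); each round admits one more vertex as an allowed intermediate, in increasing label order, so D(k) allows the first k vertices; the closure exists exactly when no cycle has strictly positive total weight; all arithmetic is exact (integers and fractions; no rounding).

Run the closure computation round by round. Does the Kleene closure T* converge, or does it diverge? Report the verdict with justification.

D(0):
  [0, -∞, -2]
  [8, 0, -∞]
  [-20, -4, 0]
D(1):
  [0, -∞, -2]
  [8, 0, 6]
  [-20, -4, 0]
Detection: at round 2, diagonal entry (3, 3) turns strictly positive.
Key observation: the cycle 3->2->1->3 has total weight (-4) + 8 + (-2), which is strictly positive.
Answer: DIVERGES — positive cycle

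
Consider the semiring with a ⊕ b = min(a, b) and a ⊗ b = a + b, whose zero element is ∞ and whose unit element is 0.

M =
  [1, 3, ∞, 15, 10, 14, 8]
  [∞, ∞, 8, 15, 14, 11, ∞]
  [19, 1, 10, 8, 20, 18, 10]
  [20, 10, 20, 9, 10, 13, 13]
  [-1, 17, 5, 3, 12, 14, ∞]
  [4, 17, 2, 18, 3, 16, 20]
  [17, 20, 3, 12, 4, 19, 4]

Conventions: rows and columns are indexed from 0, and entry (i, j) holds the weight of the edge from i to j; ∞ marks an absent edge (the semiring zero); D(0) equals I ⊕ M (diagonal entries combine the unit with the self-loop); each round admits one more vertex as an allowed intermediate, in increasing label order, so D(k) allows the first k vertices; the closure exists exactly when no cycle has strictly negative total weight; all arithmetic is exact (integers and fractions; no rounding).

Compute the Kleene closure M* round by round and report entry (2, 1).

D(0):
  [0, 3, ∞, 15, 10, 14, 8]
  [∞, 0, 8, 15, 14, 11, ∞]
  [19, 1, 0, 8, 20, 18, 10]
  [20, 10, 20, 0, 10, 13, 13]
  [-1, 17, 5, 3, 0, 14, ∞]
  [4, 17, 2, 18, 3, 0, 20]
  [17, 20, 3, 12, 4, 19, 0]
D(1):
  [0, 3, ∞, 15, 10, 14, 8]
  [∞, 0, 8, 15, 14, 11, ∞]
  [19, 1, 0, 8, 20, 18, 10]
  [20, 10, 20, 0, 10, 13, 13]
  [-1, 2, 5, 3, 0, 13, 7]
  [4, 7, 2, 18, 3, 0, 12]
  [17, 20, 3, 12, 4, 19, 0]
D(2):
  [0, 3, 11, 15, 10, 14, 8]
  [∞, 0, 8, 15, 14, 11, ∞]
  [19, 1, 0, 8, 15, 12, 10]
  [20, 10, 18, 0, 10, 13, 13]
  [-1, 2, 5, 3, 0, 13, 7]
  [4, 7, 2, 18, 3, 0, 12]
  [17, 20, 3, 12, 4, 19, 0]
D(3):
  [0, 3, 11, 15, 10, 14, 8]
  [27, 0, 8, 15, 14, 11, 18]
  [19, 1, 0, 8, 15, 12, 10]
  [20, 10, 18, 0, 10, 13, 13]
  [-1, 2, 5, 3, 0, 13, 7]
  [4, 3, 2, 10, 3, 0, 12]
  [17, 4, 3, 11, 4, 15, 0]
D(4):
  [0, 3, 11, 15, 10, 14, 8]
  [27, 0, 8, 15, 14, 11, 18]
  [19, 1, 0, 8, 15, 12, 10]
  [20, 10, 18, 0, 10, 13, 13]
  [-1, 2, 5, 3, 0, 13, 7]
  [4, 3, 2, 10, 3, 0, 12]
  [17, 4, 3, 11, 4, 15, 0]
D(5):
  [0, 3, 11, 13, 10, 14, 8]
  [13, 0, 8, 15, 14, 11, 18]
  [14, 1, 0, 8, 15, 12, 10]
  [9, 10, 15, 0, 10, 13, 13]
  [-1, 2, 5, 3, 0, 13, 7]
  [2, 3, 2, 6, 3, 0, 10]
  [3, 4, 3, 7, 4, 15, 0]
D(6):
  [0, 3, 11, 13, 10, 14, 8]
  [13, 0, 8, 15, 14, 11, 18]
  [14, 1, 0, 8, 15, 12, 10]
  [9, 10, 15, 0, 10, 13, 13]
  [-1, 2, 5, 3, 0, 13, 7]
  [2, 3, 2, 6, 3, 0, 10]
  [3, 4, 3, 7, 4, 15, 0]
D(7):
  [0, 3, 11, 13, 10, 14, 8]
  [13, 0, 8, 15, 14, 11, 18]
  [13, 1, 0, 8, 14, 12, 10]
  [9, 10, 15, 0, 10, 13, 13]
  [-1, 2, 5, 3, 0, 13, 7]
  [2, 3, 2, 6, 3, 0, 10]
  [3, 4, 3, 7, 4, 15, 0]
Answer: M*[2][1] = 1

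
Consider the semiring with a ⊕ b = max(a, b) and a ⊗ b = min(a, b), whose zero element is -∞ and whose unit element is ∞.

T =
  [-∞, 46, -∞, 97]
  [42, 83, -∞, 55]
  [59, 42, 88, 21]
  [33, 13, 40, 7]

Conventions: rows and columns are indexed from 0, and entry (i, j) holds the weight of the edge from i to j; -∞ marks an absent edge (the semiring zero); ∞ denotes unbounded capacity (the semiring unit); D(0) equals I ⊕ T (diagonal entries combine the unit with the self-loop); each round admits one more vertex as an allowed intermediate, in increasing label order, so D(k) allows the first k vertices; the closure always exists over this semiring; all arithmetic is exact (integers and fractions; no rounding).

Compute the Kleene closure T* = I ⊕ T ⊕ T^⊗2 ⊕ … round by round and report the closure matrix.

D(0):
  [∞, 46, -∞, 97]
  [42, ∞, -∞, 55]
  [59, 42, ∞, 21]
  [33, 13, 40, ∞]
D(1):
  [∞, 46, -∞, 97]
  [42, ∞, -∞, 55]
  [59, 46, ∞, 59]
  [33, 33, 40, ∞]
D(2):
  [∞, 46, -∞, 97]
  [42, ∞, -∞, 55]
  [59, 46, ∞, 59]
  [33, 33, 40, ∞]
D(3):
  [∞, 46, -∞, 97]
  [42, ∞, -∞, 55]
  [59, 46, ∞, 59]
  [40, 40, 40, ∞]
D(4):
  [∞, 46, 40, 97]
  [42, ∞, 40, 55]
  [59, 46, ∞, 59]
  [40, 40, 40, ∞]
Answer: T* = [[∞, 46, 40, 97], [42, ∞, 40, 55], [59, 46, ∞, 59], [40, 40, 40, ∞]]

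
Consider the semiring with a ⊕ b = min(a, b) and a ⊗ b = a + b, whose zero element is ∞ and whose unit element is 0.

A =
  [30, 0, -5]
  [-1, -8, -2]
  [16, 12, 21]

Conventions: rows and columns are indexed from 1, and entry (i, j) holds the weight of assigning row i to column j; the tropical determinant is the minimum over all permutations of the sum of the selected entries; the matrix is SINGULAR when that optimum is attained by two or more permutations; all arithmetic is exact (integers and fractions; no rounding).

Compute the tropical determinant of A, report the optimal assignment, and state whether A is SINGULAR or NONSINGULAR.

σ = (1, 2, 3): 30 + (-8) + 21 = 43
σ = (1, 3, 2): 30 + (-2) + 12 = 40
σ = (2, 1, 3): 0 + (-1) + 21 = 20
σ = (2, 3, 1): 0 + (-2) + 16 = 14
σ = (3, 1, 2): (-5) + (-1) + 12 = 6
σ = (3, 2, 1): (-5) + (-8) + 16 = 3
Optimal value attained by: σ = (3, 2, 1).
Answer: det⊕(A) = 3; verdict: NONSINGULAR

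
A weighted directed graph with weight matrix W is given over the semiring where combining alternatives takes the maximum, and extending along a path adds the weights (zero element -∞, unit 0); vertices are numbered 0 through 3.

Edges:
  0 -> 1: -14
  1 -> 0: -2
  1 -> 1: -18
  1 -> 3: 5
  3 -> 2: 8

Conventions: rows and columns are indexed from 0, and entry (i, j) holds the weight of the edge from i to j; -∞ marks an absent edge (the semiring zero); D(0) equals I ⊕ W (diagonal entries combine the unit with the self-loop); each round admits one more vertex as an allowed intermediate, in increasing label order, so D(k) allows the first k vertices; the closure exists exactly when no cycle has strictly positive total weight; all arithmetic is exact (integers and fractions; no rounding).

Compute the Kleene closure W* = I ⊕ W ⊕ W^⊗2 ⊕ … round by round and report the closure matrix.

D(0):
  [0, -14, -∞, -∞]
  [-2, 0, -∞, 5]
  [-∞, -∞, 0, -∞]
  [-∞, -∞, 8, 0]
D(1):
  [0, -14, -∞, -∞]
  [-2, 0, -∞, 5]
  [-∞, -∞, 0, -∞]
  [-∞, -∞, 8, 0]
D(2):
  [0, -14, -∞, -9]
  [-2, 0, -∞, 5]
  [-∞, -∞, 0, -∞]
  [-∞, -∞, 8, 0]
D(3):
  [0, -14, -∞, -9]
  [-2, 0, -∞, 5]
  [-∞, -∞, 0, -∞]
  [-∞, -∞, 8, 0]
D(4):
  [0, -14, -1, -9]
  [-2, 0, 13, 5]
  [-∞, -∞, 0, -∞]
  [-∞, -∞, 8, 0]
Answer: W* = [[0, -14, -1, -9], [-2, 0, 13, 5], [-∞, -∞, 0, -∞], [-∞, -∞, 8, 0]]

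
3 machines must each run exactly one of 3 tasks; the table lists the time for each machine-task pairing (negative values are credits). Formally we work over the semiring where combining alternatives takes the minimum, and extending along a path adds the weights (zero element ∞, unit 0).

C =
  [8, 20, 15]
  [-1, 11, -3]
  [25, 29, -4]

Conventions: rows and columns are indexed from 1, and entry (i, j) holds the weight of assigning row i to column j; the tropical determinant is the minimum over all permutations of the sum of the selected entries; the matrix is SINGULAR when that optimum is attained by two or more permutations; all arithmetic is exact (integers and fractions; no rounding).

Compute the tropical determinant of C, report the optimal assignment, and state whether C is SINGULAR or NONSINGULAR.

σ = (1, 2, 3): 8 + 11 + (-4) = 15
σ = (1, 3, 2): 8 + (-3) + 29 = 34
σ = (2, 1, 3): 20 + (-1) + (-4) = 15
σ = (2, 3, 1): 20 + (-3) + 25 = 42
σ = (3, 1, 2): 15 + (-1) + 29 = 43
σ = (3, 2, 1): 15 + 11 + 25 = 51
Optimal value attained by: σ = (1, 2, 3).
Answer: det⊕(C) = 15; verdict: SINGULAR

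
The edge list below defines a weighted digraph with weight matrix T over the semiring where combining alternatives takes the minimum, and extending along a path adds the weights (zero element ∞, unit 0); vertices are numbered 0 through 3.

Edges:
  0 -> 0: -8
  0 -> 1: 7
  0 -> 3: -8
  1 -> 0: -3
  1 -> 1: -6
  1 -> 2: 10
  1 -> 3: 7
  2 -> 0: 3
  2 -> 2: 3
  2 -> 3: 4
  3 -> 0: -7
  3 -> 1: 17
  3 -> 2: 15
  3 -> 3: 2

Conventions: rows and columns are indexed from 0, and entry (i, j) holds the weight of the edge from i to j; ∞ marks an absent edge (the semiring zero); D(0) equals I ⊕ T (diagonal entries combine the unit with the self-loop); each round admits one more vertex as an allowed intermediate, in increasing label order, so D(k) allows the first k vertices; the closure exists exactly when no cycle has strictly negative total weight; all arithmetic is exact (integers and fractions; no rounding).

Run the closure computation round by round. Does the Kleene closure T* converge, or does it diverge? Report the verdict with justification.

Detection: at round 0, diagonal entry (0, 0) turns strictly negative.
Key observation: the cycle 0->0 has total weight (-8), which is strictly negative.
Answer: DIVERGES — negative cycle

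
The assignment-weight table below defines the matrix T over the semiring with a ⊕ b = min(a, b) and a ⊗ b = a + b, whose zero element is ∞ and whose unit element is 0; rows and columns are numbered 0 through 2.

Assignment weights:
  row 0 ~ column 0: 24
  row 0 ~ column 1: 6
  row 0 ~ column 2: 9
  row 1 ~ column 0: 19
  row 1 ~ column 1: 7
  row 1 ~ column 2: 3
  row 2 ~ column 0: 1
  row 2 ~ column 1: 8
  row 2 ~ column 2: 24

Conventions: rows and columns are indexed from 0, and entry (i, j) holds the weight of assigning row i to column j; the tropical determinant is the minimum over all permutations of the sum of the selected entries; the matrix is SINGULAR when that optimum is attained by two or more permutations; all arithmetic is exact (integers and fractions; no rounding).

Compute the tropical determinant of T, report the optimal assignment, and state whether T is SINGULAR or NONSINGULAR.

σ = (0, 1, 2): 24 + 7 + 24 = 55
σ = (0, 2, 1): 24 + 3 + 8 = 35
σ = (1, 0, 2): 6 + 19 + 24 = 49
σ = (1, 2, 0): 6 + 3 + 1 = 10
σ = (2, 0, 1): 9 + 19 + 8 = 36
σ = (2, 1, 0): 9 + 7 + 1 = 17
Optimal value attained by: σ = (1, 2, 0).
Answer: det⊕(T) = 10; verdict: NONSINGULAR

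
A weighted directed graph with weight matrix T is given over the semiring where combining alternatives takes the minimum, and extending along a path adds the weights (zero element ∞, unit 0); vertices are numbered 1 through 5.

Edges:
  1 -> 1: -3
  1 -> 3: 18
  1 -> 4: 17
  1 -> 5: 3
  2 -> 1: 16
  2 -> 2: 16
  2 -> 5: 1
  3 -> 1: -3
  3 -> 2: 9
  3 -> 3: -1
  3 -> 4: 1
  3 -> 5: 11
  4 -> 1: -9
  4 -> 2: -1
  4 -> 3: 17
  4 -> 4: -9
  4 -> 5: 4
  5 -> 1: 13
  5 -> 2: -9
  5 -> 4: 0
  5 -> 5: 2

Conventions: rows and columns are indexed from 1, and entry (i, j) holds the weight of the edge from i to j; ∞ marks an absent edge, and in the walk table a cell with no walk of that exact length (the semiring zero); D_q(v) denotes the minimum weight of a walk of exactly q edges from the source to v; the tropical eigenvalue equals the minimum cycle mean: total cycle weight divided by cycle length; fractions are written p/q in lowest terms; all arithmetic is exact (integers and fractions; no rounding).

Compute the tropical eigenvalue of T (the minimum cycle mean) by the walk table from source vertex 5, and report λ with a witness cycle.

q=0: [∞, ∞, ∞, ∞, 0]
q=1: [13, -9, ∞, 0, 2]
q=2: [-9, -7, 17, -9, -8]
q=3: [-18, -17, 8, -18, -6]
q=4: [-27, -19, -1, -27, -16]
q=5: [-36, -28, -10, -36, -24]
Optimal cycle mean attained by: cycle 4->4, total (-9), length 1.
Answer: λ = -9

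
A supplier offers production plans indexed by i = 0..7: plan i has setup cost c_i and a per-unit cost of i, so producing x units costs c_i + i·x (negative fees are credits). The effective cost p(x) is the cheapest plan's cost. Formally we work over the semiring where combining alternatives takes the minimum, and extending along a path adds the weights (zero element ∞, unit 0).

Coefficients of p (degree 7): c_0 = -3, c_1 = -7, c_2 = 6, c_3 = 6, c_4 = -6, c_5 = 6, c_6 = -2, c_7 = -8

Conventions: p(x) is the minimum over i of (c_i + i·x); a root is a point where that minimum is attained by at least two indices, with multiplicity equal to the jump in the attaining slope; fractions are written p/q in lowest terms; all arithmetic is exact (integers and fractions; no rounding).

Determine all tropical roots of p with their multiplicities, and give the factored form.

hull edge (i=0, c=-3) to (i=1, c=-7): slope -4, span 1
hull edge (i=1, c=-7) to (i=7, c=-8): slope -1/6, span 6
Factored form: p(x) = -8 ⊗ (x ⊕ 1/6) ⊗ (x ⊕ 1/6) ⊗ (x ⊕ 1/6) ⊗ (x ⊕ 1/6) ⊗ (x ⊕ 1/6) ⊗ (x ⊕ 1/6) ⊗ (x ⊕ 4)
Answer: roots = 1/6 (mult 6), 4 (mult 1)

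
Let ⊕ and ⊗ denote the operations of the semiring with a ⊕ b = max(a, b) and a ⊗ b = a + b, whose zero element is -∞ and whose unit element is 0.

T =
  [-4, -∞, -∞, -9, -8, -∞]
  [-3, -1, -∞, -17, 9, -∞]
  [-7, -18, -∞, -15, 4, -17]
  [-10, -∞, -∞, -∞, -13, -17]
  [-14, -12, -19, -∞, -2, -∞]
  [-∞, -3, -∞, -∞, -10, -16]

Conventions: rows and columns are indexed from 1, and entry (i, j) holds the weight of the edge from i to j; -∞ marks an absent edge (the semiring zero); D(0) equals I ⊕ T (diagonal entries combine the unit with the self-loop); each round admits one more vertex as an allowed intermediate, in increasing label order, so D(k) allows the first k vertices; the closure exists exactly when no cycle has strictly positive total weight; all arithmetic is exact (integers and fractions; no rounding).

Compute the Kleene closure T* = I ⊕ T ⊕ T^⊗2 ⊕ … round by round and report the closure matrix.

D(0):
  [0, -∞, -∞, -9, -8, -∞]
  [-3, 0, -∞, -17, 9, -∞]
  [-7, -18, 0, -15, 4, -17]
  [-10, -∞, -∞, 0, -13, -17]
  [-14, -12, -19, -∞, 0, -∞]
  [-∞, -3, -∞, -∞, -10, 0]
D(1):
  [0, -∞, -∞, -9, -8, -∞]
  [-3, 0, -∞, -12, 9, -∞]
  [-7, -18, 0, -15, 4, -17]
  [-10, -∞, -∞, 0, -13, -17]
  [-14, -12, -19, -23, 0, -∞]
  [-∞, -3, -∞, -∞, -10, 0]
D(2):
  [0, -∞, -∞, -9, -8, -∞]
  [-3, 0, -∞, -12, 9, -∞]
  [-7, -18, 0, -15, 4, -17]
  [-10, -∞, -∞, 0, -13, -17]
  [-14, -12, -19, -23, 0, -∞]
  [-6, -3, -∞, -15, 6, 0]
D(3):
  [0, -∞, -∞, -9, -8, -∞]
  [-3, 0, -∞, -12, 9, -∞]
  [-7, -18, 0, -15, 4, -17]
  [-10, -∞, -∞, 0, -13, -17]
  [-14, -12, -19, -23, 0, -36]
  [-6, -3, -∞, -15, 6, 0]
D(4):
  [0, -∞, -∞, -9, -8, -26]
  [-3, 0, -∞, -12, 9, -29]
  [-7, -18, 0, -15, 4, -17]
  [-10, -∞, -∞, 0, -13, -17]
  [-14, -12, -19, -23, 0, -36]
  [-6, -3, -∞, -15, 6, 0]
D(5):
  [0, -20, -27, -9, -8, -26]
  [-3, 0, -10, -12, 9, -27]
  [-7, -8, 0, -15, 4, -17]
  [-10, -25, -32, 0, -13, -17]
  [-14, -12, -19, -23, 0, -36]
  [-6, -3, -13, -15, 6, 0]
D(6):
  [0, -20, -27, -9, -8, -26]
  [-3, 0, -10, -12, 9, -27]
  [-7, -8, 0, -15, 4, -17]
  [-10, -20, -30, 0, -11, -17]
  [-14, -12, -19, -23, 0, -36]
  [-6, -3, -13, -15, 6, 0]
Answer: T* = [[0, -20, -27, -9, -8, -26], [-3, 0, -10, -12, 9, -27], [-7, -8, 0, -15, 4, -17], [-10, -20, -30, 0, -11, -17], [-14, -12, -19, -23, 0, -36], [-6, -3, -13, -15, 6, 0]]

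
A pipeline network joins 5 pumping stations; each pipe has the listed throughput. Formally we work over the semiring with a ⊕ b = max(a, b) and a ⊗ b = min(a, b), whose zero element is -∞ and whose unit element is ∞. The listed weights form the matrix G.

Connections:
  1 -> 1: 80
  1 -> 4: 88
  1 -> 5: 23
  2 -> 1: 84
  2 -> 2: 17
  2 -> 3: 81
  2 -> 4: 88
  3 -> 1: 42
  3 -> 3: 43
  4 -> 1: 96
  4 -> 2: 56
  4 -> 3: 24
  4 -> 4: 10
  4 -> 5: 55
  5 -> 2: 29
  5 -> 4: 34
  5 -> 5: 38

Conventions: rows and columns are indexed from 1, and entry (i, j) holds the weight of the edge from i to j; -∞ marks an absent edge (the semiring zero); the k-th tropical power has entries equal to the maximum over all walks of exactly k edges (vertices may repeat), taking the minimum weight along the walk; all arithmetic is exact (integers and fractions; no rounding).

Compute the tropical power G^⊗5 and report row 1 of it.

G^⊗2:
  [88, 56, 24, 80, 55]
  [88, 56, 43, 84, 55]
  [42, -∞, 43, 42, 23]
  [80, 29, 56, 88, 38]
  [34, 34, 29, 34, 38]
G^⊗3:
  [80, 56, 56, 88, 55]
  [84, 56, 56, 88, 55]
  [42, 42, 43, 42, 42]
  [88, 56, 43, 80, 55]
  [34, 34, 34, 34, 38]
G^⊗4:
  [88, 56, 56, 80, 55]
  [88, 56, 56, 84, 55]
  [42, 42, 43, 42, 42]
  [80, 56, 56, 88, 55]
  [34, 34, 34, 34, 38]
G^⊗5:
  [80, 56, 56, 88, 55]
  [84, 56, 56, 88, 55]
  [42, 42, 43, 42, 42]
  [88, 56, 56, 80, 55]
  [34, 34, 34, 34, 38]
Answer: row 1 of G^⊗5 = [80, 56, 56, 88, 55]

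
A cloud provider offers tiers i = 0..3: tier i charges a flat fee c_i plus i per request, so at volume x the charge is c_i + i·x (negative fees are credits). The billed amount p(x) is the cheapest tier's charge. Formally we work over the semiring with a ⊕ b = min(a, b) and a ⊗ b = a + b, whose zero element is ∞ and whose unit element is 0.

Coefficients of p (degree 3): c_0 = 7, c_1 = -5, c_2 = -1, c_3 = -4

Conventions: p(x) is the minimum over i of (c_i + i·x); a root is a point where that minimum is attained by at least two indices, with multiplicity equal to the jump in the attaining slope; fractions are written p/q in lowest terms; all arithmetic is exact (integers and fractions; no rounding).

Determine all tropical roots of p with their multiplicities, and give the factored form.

hull edge (i=0, c=7) to (i=1, c=-5): slope -12, span 1
hull edge (i=1, c=-5) to (i=3, c=-4): slope 1/2, span 2
Factored form: p(x) = -4 ⊗ (x ⊕ (-1/2)) ⊗ (x ⊕ (-1/2)) ⊗ (x ⊕ 12)
Answer: roots = -1/2 (mult 2), 12 (mult 1)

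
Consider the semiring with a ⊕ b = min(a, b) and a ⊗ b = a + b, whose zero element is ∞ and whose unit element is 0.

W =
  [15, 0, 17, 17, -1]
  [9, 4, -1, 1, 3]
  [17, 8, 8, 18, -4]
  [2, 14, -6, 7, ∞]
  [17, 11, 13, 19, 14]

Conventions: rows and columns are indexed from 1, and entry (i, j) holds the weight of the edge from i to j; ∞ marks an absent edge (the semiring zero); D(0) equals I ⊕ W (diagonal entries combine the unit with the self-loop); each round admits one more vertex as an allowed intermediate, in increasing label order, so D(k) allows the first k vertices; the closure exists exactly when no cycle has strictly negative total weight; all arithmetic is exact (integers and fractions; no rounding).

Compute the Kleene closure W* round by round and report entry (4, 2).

D(0):
  [0, 0, 17, 17, -1]
  [9, 0, -1, 1, 3]
  [17, 8, 0, 18, -4]
  [2, 14, -6, 0, ∞]
  [17, 11, 13, 19, 0]
D(1):
  [0, 0, 17, 17, -1]
  [9, 0, -1, 1, 3]
  [17, 8, 0, 18, -4]
  [2, 2, -6, 0, 1]
  [17, 11, 13, 19, 0]
D(2):
  [0, 0, -1, 1, -1]
  [9, 0, -1, 1, 3]
  [17, 8, 0, 9, -4]
  [2, 2, -6, 0, 1]
  [17, 11, 10, 12, 0]
D(3):
  [0, 0, -1, 1, -5]
  [9, 0, -1, 1, -5]
  [17, 8, 0, 9, -4]
  [2, 2, -6, 0, -10]
  [17, 11, 10, 12, 0]
D(4):
  [0, 0, -5, 1, -9]
  [3, 0, -5, 1, -9]
  [11, 8, 0, 9, -4]
  [2, 2, -6, 0, -10]
  [14, 11, 6, 12, 0]
D(5):
  [0, 0, -5, 1, -9]
  [3, 0, -5, 1, -9]
  [10, 7, 0, 8, -4]
  [2, 1, -6, 0, -10]
  [14, 11, 6, 12, 0]
Answer: W*[4][2] = 1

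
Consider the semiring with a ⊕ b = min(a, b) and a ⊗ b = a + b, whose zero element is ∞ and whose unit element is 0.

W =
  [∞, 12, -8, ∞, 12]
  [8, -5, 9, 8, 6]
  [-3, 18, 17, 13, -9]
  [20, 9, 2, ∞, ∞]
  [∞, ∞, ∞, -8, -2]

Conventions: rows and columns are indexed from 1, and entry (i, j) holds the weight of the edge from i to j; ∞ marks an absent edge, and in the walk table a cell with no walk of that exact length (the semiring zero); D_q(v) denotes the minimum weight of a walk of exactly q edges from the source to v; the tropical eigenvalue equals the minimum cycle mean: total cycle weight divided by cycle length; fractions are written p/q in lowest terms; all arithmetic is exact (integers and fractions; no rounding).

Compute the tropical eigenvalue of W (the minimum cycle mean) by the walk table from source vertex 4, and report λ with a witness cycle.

q=0: [∞, ∞, ∞, 0, ∞]
q=1: [20, 9, 2, ∞, ∞]
q=2: [-1, 4, 12, 15, -7]
q=3: [9, -1, -9, -15, -9]
q=4: [-12, -6, -13, -17, -18]
q=5: [-16, -11, -20, -26, -22]
Optimal cycle mean attained by: cycle 1->3->1, total (-8) + (-3), length 2.
Answer: λ = -11/2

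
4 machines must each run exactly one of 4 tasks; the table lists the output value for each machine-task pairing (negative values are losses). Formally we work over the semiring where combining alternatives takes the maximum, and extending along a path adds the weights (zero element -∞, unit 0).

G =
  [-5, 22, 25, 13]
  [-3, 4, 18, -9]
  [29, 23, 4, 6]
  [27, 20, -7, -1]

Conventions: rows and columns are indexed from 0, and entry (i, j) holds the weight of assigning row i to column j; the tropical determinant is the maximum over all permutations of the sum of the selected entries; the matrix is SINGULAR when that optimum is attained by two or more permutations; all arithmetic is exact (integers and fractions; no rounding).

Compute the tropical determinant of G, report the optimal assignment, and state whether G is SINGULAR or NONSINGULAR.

σ = (0, 1, 2, 3): (-5) + 4 + 4 + (-1) = 2
σ = (0, 1, 3, 2): (-5) + 4 + 6 + (-7) = -2
σ = (0, 2, 1, 3): (-5) + 18 + 23 + (-1) = 35
σ = (0, 2, 3, 1): (-5) + 18 + 6 + 20 = 39
σ = (0, 3, 1, 2): (-5) + (-9) + 23 + (-7) = 2
σ = (0, 3, 2, 1): (-5) + (-9) + 4 + 20 = 10
σ = (1, 0, 2, 3): 22 + (-3) + 4 + (-1) = 22
σ = (1, 0, 3, 2): 22 + (-3) + 6 + (-7) = 18
σ = (1, 2, 0, 3): 22 + 18 + 29 + (-1) = 68
σ = (1, 2, 3, 0): 22 + 18 + 6 + 27 = 73
σ = (1, 3, 0, 2): 22 + (-9) + 29 + (-7) = 35
σ = (1, 3, 2, 0): 22 + (-9) + 4 + 27 = 44
σ = (2, 0, 1, 3): 25 + (-3) + 23 + (-1) = 44
σ = (2, 0, 3, 1): 25 + (-3) + 6 + 20 = 48
σ = (2, 1, 0, 3): 25 + 4 + 29 + (-1) = 57
σ = (2, 1, 3, 0): 25 + 4 + 6 + 27 = 62
σ = (2, 3, 0, 1): 25 + (-9) + 29 + 20 = 65
σ = (2, 3, 1, 0): 25 + (-9) + 23 + 27 = 66
σ = (3, 0, 1, 2): 13 + (-3) + 23 + (-7) = 26
σ = (3, 0, 2, 1): 13 + (-3) + 4 + 20 = 34
σ = (3, 1, 0, 2): 13 + 4 + 29 + (-7) = 39
σ = (3, 1, 2, 0): 13 + 4 + 4 + 27 = 48
σ = (3, 2, 0, 1): 13 + 18 + 29 + 20 = 80
σ = (3, 2, 1, 0): 13 + 18 + 23 + 27 = 81
Optimal value attained by: σ = (3, 2, 1, 0).
Answer: det⊕(G) = 81; verdict: NONSINGULAR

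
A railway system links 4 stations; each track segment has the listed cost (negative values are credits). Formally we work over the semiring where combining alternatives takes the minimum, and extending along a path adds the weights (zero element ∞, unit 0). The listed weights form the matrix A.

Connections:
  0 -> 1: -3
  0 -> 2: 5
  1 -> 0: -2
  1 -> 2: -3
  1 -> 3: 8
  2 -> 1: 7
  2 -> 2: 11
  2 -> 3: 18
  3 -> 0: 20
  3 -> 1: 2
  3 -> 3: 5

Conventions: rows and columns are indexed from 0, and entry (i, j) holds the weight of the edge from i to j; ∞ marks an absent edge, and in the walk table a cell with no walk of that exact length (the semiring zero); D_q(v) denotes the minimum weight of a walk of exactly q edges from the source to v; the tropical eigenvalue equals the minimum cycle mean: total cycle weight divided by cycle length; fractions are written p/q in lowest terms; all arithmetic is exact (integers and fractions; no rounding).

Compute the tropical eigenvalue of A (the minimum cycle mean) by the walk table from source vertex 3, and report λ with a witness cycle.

q=0: [∞, ∞, ∞, 0]
q=1: [20, 2, ∞, 5]
q=2: [0, 7, -1, 10]
q=3: [5, -3, 4, 15]
q=4: [-5, 2, -6, 5]
Optimal cycle mean attained by: cycle 0->1->0, total (-3) + (-2), length 2.
Answer: λ = -5/2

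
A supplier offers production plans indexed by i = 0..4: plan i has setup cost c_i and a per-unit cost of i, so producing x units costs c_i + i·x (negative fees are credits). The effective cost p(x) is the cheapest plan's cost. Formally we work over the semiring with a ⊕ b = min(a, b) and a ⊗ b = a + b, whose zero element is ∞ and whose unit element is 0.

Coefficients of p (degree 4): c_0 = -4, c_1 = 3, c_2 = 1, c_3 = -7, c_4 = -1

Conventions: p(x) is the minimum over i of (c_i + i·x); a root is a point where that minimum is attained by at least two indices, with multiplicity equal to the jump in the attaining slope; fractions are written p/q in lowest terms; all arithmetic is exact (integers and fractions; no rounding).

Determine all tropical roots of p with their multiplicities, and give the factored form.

hull edge (i=0, c=-4) to (i=3, c=-7): slope -1, span 3
hull edge (i=3, c=-7) to (i=4, c=-1): slope 6, span 1
Factored form: p(x) = -1 ⊗ (x ⊕ (-6)) ⊗ (x ⊕ 1) ⊗ (x ⊕ 1) ⊗ (x ⊕ 1)
Answer: roots = -6 (mult 1), 1 (mult 3)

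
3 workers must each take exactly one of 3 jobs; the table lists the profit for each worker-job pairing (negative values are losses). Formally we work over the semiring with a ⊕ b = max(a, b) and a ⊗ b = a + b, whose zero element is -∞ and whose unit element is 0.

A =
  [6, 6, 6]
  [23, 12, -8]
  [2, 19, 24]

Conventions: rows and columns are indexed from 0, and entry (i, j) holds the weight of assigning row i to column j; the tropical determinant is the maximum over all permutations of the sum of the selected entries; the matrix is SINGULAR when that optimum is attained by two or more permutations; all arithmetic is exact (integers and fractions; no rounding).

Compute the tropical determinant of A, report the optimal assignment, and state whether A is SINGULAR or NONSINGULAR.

σ = (0, 1, 2): 6 + 12 + 24 = 42
σ = (0, 2, 1): 6 + (-8) + 19 = 17
σ = (1, 0, 2): 6 + 23 + 24 = 53
σ = (1, 2, 0): 6 + (-8) + 2 = 0
σ = (2, 0, 1): 6 + 23 + 19 = 48
σ = (2, 1, 0): 6 + 12 + 2 = 20
Optimal value attained by: σ = (1, 0, 2).
Answer: det⊕(A) = 53; verdict: NONSINGULAR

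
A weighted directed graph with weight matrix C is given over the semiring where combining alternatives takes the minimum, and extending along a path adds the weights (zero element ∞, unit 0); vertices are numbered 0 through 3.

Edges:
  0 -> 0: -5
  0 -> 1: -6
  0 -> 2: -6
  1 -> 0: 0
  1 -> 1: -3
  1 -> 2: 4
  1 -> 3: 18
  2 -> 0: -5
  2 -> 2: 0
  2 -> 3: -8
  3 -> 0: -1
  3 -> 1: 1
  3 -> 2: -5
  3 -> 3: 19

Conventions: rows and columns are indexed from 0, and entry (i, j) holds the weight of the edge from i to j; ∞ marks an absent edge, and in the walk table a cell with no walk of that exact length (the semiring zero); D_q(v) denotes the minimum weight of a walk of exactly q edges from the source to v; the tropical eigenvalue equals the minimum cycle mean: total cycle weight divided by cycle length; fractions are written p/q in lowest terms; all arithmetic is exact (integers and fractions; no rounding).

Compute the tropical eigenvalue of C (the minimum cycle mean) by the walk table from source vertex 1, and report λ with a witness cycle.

q=0: [∞, 0, ∞, ∞]
q=1: [0, -3, 4, 18]
q=2: [-5, -6, -6, -4]
q=3: [-11, -11, -11, -14]
q=4: [-16, -17, -19, -19]
Optimal cycle mean attained by: cycle 2->3->2, total (-8) + (-5), length 2.
Answer: λ = -13/2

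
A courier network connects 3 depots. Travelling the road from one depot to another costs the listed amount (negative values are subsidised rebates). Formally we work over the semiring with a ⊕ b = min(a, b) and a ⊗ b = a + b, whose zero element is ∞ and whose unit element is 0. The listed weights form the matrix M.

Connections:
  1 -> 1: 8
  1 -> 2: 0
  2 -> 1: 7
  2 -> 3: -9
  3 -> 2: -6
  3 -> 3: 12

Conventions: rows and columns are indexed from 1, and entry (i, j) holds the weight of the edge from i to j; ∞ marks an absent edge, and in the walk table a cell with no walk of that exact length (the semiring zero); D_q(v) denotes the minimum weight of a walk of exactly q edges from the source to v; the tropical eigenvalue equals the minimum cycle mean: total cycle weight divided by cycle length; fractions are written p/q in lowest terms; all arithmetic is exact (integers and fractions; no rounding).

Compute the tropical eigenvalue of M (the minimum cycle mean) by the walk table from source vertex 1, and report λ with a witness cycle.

q=0: [0, ∞, ∞]
q=1: [8, 0, ∞]
q=2: [7, 8, -9]
q=3: [15, -15, -1]
Optimal cycle mean attained by: cycle 2->3->2, total (-9) + (-6), length 2.
Answer: λ = -15/2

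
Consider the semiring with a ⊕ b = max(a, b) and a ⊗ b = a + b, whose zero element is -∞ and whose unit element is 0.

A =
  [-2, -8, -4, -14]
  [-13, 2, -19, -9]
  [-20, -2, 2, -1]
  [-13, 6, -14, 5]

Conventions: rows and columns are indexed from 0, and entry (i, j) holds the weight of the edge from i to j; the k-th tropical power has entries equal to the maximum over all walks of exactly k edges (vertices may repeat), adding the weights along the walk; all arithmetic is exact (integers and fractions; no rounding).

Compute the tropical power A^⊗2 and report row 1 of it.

A^⊗2:
  [-4, -6, -2, -5]
  [-11, 4, -17, -4]
  [-14, 5, 4, 4]
  [-7, 11, -9, 10]
Answer: row 1 of A^⊗2 = [-11, 4, -17, -4]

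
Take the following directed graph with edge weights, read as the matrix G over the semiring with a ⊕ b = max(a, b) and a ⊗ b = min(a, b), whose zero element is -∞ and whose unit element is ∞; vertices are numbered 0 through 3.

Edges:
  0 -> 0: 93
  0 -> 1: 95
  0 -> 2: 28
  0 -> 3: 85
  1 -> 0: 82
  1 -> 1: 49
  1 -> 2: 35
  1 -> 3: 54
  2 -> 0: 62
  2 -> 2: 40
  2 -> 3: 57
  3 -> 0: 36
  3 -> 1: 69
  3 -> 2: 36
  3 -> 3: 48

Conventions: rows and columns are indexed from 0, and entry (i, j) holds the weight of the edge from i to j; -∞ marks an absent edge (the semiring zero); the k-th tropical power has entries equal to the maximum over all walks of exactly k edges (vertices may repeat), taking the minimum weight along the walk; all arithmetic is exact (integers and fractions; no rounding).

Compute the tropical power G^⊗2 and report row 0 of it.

G^⊗2:
  [93, 93, 36, 85]
  [82, 82, 36, 82]
  [62, 62, 40, 62]
  [69, 49, 36, 54]
Answer: row 0 of G^⊗2 = [93, 93, 36, 85]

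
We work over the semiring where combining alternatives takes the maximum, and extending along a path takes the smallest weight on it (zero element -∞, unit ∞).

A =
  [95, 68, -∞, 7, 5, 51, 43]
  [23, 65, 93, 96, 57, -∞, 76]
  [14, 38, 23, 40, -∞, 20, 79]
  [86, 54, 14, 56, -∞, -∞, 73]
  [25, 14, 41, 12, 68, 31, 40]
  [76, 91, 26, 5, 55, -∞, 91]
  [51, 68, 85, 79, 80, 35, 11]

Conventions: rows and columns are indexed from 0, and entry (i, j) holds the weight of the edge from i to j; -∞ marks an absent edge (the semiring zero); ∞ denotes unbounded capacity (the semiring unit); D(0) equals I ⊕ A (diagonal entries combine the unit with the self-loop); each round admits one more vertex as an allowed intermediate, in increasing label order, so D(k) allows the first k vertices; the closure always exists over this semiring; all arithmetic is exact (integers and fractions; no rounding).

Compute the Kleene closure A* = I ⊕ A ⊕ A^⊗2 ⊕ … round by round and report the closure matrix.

D(0):
  [∞, 68, -∞, 7, 5, 51, 43]
  [23, ∞, 93, 96, 57, -∞, 76]
  [14, 38, ∞, 40, -∞, 20, 79]
  [86, 54, 14, ∞, -∞, -∞, 73]
  [25, 14, 41, 12, ∞, 31, 40]
  [76, 91, 26, 5, 55, ∞, 91]
  [51, 68, 85, 79, 80, 35, ∞]
D(1):
  [∞, 68, -∞, 7, 5, 51, 43]
  [23, ∞, 93, 96, 57, 23, 76]
  [14, 38, ∞, 40, 5, 20, 79]
  [86, 68, 14, ∞, 5, 51, 73]
  [25, 25, 41, 12, ∞, 31, 40]
  [76, 91, 26, 7, 55, ∞, 91]
  [51, 68, 85, 79, 80, 51, ∞]
D(2):
  [∞, 68, 68, 68, 57, 51, 68]
  [23, ∞, 93, 96, 57, 23, 76]
  [23, 38, ∞, 40, 38, 23, 79]
  [86, 68, 68, ∞, 57, 51, 73]
  [25, 25, 41, 25, ∞, 31, 40]
  [76, 91, 91, 91, 57, ∞, 91]
  [51, 68, 85, 79, 80, 51, ∞]
D(3):
  [∞, 68, 68, 68, 57, 51, 68]
  [23, ∞, 93, 96, 57, 23, 79]
  [23, 38, ∞, 40, 38, 23, 79]
  [86, 68, 68, ∞, 57, 51, 73]
  [25, 38, 41, 40, ∞, 31, 41]
  [76, 91, 91, 91, 57, ∞, 91]
  [51, 68, 85, 79, 80, 51, ∞]
D(4):
  [∞, 68, 68, 68, 57, 51, 68]
  [86, ∞, 93, 96, 57, 51, 79]
  [40, 40, ∞, 40, 40, 40, 79]
  [86, 68, 68, ∞, 57, 51, 73]
  [40, 40, 41, 40, ∞, 40, 41]
  [86, 91, 91, 91, 57, ∞, 91]
  [79, 68, 85, 79, 80, 51, ∞]
D(5):
  [∞, 68, 68, 68, 57, 51, 68]
  [86, ∞, 93, 96, 57, 51, 79]
  [40, 40, ∞, 40, 40, 40, 79]
  [86, 68, 68, ∞, 57, 51, 73]
  [40, 40, 41, 40, ∞, 40, 41]
  [86, 91, 91, 91, 57, ∞, 91]
  [79, 68, 85, 79, 80, 51, ∞]
D(6):
  [∞, 68, 68, 68, 57, 51, 68]
  [86, ∞, 93, 96, 57, 51, 79]
  [40, 40, ∞, 40, 40, 40, 79]
  [86, 68, 68, ∞, 57, 51, 73]
  [40, 40, 41, 40, ∞, 40, 41]
  [86, 91, 91, 91, 57, ∞, 91]
  [79, 68, 85, 79, 80, 51, ∞]
D(7):
  [∞, 68, 68, 68, 68, 51, 68]
  [86, ∞, 93, 96, 79, 51, 79]
  [79, 68, ∞, 79, 79, 51, 79]
  [86, 68, 73, ∞, 73, 51, 73]
  [41, 41, 41, 41, ∞, 41, 41]
  [86, 91, 91, 91, 80, ∞, 91]
  [79, 68, 85, 79, 80, 51, ∞]
Answer: A* = [[∞, 68, 68, 68, 68, 51, 68], [86, ∞, 93, 96, 79, 51, 79], [79, 68, ∞, 79, 79, 51, 79], [86, 68, 73, ∞, 73, 51, 73], [41, 41, 41, 41, ∞, 41, 41], [86, 91, 91, 91, 80, ∞, 91], [79, 68, 85, 79, 80, 51, ∞]]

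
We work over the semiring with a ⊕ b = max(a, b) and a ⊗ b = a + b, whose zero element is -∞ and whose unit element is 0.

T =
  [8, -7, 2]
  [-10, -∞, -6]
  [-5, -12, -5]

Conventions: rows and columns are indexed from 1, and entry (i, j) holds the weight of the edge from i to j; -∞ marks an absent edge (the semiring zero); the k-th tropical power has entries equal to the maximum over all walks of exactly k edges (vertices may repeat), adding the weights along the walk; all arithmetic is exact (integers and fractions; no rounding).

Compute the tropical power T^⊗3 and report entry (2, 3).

T^⊗2:
  [16, 1, 10]
  [-2, -17, -8]
  [3, -12, -3]
T^⊗3:
  [24, 9, 18]
  [6, -9, 0]
  [11, -4, 5]
Key observation: the optimum is the walk 2->1->1->3, with weight (-10) + 8 + 2 = 0.
Optimal value attained by: walk 2->1->1->3.
Answer: (T^⊗3)[2][3] = 0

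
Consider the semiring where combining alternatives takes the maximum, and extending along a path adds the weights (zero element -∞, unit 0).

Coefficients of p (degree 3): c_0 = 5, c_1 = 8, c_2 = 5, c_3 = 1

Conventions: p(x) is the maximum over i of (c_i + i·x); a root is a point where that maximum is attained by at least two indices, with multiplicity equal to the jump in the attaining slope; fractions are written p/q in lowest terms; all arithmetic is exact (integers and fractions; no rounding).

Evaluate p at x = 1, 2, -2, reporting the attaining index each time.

p(1) = max(5+0·1=5, 8+1·1=9, 5+2·1=7, 1+3·1=4) = 9 (attained by i=1)
p(2) = max(5+0·2=5, 8+1·2=10, 5+2·2=9, 1+3·2=7) = 10 (attained by i=1)
p(-2) = max(5+0·(-2)=5, 8+1·(-2)=6, 5+2·(-2)=1, 1+3·(-2)=-5) = 6 (attained by i=1)
Answer: p(1) = 9; p(2) = 10; p(-2) = 6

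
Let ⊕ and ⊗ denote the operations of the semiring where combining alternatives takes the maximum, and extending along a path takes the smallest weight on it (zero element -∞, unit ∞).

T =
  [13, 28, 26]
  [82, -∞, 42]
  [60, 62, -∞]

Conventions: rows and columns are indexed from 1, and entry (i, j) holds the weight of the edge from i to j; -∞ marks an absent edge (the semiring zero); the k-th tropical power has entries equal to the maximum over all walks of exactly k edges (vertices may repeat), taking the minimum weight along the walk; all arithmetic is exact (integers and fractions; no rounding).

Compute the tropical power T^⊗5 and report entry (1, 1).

T^⊗2:
  [28, 26, 28]
  [42, 42, 26]
  [62, 28, 42]
T^⊗3:
  [28, 28, 26]
  [42, 28, 42]
  [42, 42, 28]
T^⊗4:
  [28, 28, 28]
  [42, 42, 28]
  [42, 28, 42]
T^⊗5:
  [28, 28, 28]
  [42, 28, 42]
  [42, 42, 28]
Key observation: the optimum is the walk 1->2->3->2->3->1, with weight 28 min 42 min 62 min 42 min 60 = 28.
Optimal value attained by: walk 1->2->3->2->3->1.
Answer: (T^⊗5)[1][1] = 28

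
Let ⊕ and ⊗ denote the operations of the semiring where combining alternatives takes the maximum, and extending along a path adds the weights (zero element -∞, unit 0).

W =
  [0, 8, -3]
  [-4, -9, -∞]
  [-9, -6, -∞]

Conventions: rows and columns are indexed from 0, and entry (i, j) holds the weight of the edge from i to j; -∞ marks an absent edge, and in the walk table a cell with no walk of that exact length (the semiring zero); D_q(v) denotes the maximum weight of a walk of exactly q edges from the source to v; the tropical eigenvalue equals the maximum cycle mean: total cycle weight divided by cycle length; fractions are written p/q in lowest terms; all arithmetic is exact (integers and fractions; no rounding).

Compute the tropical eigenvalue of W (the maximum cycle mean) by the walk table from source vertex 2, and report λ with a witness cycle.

q=0: [-∞, -∞, 0]
q=1: [-9, -6, -∞]
q=2: [-9, -1, -12]
q=3: [-5, -1, -12]
Optimal cycle mean attained by: cycle 0->1->0, total 8 + (-4), length 2.
Answer: λ = 2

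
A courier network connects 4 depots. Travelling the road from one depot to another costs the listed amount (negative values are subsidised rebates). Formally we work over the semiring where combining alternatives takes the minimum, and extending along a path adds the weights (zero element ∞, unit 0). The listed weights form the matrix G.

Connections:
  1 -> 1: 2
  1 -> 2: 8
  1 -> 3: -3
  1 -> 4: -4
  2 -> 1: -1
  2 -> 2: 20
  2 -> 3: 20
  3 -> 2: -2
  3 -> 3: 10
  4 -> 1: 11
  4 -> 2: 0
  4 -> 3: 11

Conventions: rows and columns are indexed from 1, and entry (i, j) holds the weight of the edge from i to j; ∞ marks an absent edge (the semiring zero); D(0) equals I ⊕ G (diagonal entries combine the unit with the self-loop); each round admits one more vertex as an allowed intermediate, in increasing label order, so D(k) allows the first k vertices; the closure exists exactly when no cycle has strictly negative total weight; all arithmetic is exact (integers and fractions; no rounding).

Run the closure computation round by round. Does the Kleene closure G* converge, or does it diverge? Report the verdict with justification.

D(0):
  [0, 8, -3, -4]
  [-1, 0, 20, ∞]
  [∞, -2, 0, ∞]
  [11, 0, 11, 0]
D(1):
  [0, 8, -3, -4]
  [-1, 0, -4, -5]
  [∞, -2, 0, ∞]
  [11, 0, 8, 0]
Detection: at round 2, diagonal entry (3, 3) turns strictly negative.
Key observation: the cycle 3->2->1->3 has total weight (-2) + (-1) + (-3), which is strictly negative.
Answer: DIVERGES — negative cycle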